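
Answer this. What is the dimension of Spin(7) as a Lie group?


Spin(n) double-covers SO(n); both have Lie algebra so(n) of dimension n(n-1)/2.
n = 7
n(n-1) = 7 * 6 = 42
dim Spin(7) = 42/2 = 21


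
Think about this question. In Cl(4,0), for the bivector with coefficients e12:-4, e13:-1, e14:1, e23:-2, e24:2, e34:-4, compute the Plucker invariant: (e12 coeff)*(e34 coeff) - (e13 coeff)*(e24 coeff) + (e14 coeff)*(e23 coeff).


Plucker relation: af - be + cd
a*f = (-4)*(-4) = 16
b*e = (-1)*2 = -2
c*d = 1*(-2) = -2
af - be + cd = 16 - (-2) + (-2)
= 16


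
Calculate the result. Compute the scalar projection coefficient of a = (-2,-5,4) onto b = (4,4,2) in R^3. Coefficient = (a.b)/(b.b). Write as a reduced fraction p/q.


Projection coefficient = (a . b) / (b . b)
a . b = (-2)*4 + (-5)*4 + 4*2
= -8 + (-20) + 8 = -20
b . b = 4^2 + 4^2 + 2^2
= 16 + 16 + 4 = 36
Coefficient = -20/36
In lowest terms: -5/9


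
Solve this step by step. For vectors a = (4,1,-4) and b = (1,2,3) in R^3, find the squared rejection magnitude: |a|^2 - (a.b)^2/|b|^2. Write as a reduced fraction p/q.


|a|^2 = 4^2 + 1^2 + (-4)^2 = 33
|b|^2 = 1^2 + 2^2 + 3^2 = 14
a . b = 4*1 + 1*2 + (-4)*3 = -6
(a.b)^2 = (-6)^2 = 36
|rej|^2 = 33 - 36/14
= (462 - 36)/14
= 426/14
In lowest terms: 213/7


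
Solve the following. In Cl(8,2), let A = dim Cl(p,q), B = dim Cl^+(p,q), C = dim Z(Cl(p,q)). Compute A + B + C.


n = 8 + 2 = 10
Total dim = 2^10 = 1024
Even subalgebra dim = 2^9 = 512
n is even, so center dim = 1
Sum = 1024 + 512 + 1 = 1537


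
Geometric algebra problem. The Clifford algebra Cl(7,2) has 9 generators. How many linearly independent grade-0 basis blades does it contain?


Number of grade-k basis blades in Cl(p,q) with n = p + q is C(n, k).
n = 7 + 2 = 9
C(9, 0) = 9! / (0! * 9!)
= 362880 / (1 * 362880)
= 1


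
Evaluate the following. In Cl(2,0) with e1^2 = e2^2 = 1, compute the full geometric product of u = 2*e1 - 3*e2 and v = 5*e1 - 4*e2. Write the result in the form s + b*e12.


Expand: (2*e1 - 3*e2)(5*e1 - 4*e2)
= 2*5*e1e1 + 2*(-4)*e1e2 + (-3)*5*e2e1 + (-3)*(-4)*e2e2
Using e1^2 = e2^2 = 1, e2e1 = -e1e2:
Scalar part s = 2*5 + (-3)*(-4) = 10 + 12 = 22
Bivector part b = 2*(-4) - (-3)*5 = -8 - (-15) = 7
uv = 22 + 7*e12


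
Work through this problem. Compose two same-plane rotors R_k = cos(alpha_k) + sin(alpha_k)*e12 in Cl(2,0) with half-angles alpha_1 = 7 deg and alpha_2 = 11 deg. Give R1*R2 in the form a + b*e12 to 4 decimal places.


Same-plane rotors commute and their half-angles add:
R1*R2 = cos(a1 + a2) + sin(a1 + a2)*e12.
a1 + a2 = 7 + 11 = 18 deg
cos(18 deg) = 0.9511
sin(18 deg) = 0.3090
R1*R2 = 0.9511 + 0.3090*e12


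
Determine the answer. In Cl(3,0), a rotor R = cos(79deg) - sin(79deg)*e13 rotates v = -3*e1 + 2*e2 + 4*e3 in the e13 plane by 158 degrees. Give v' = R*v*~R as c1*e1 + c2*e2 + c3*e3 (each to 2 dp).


Rotor R = cos(79deg) - sin(79deg)*e13
Rotation angle theta = 2 * 79 = 158 degrees in the e13 plane (e1 -> e3).
The component perpendicular to the plane (e2) is invariant: v'_2 = v2 = 2.00
cos(158deg) = -0.9272, sin(158deg) = 0.3746
v'_1 = v1*cos(theta) - v3*sin(theta) = -3*(-0.9272) - 4*0.3746 = 1.28
v'_3 = v1*sin(theta) + v3*cos(theta) = -3*0.3746 + 4*(-0.9272) = -4.83
v' = 1.28*e1 + 2.00*e2 - 4.83*e3


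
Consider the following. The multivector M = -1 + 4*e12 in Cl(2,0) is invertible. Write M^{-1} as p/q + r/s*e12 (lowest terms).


M = -1 + 4*e12, where e12^2 = -1.
Since M commutes with its reverse ~M = a - b*e12, M * ~M = a^2 - b^2*e12^2 = a^2 + b^2.
So M^{-1} = ~M / (a^2 + b^2) = (a - b*e12)/(a^2 + b^2).
a^2 + b^2 = 1 + 16 = 17
Scalar part = -1/17 = -1/17
Bivector coeff = -4/17 = -4/17
M^{-1} = -1/17 - 4/17*e12


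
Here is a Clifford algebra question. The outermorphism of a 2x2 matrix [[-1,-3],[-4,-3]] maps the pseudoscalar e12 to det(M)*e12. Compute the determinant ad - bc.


The outermorphism of a linear map f sends e1^e2 to f(e1)^f(e2).
f(e1) = -1*e1 - 4*e2
f(e2) = -3*e1 - 3*e2
f(e1) ^ f(e2) = (-1*e1 - 4*e2) ^ (-3*e1 - 3*e2)
= (-1)*(-3)*e12 + (-4)*(-3)*e21
= (3 - 12)*e12
= -9*e12
Coefficient = -9


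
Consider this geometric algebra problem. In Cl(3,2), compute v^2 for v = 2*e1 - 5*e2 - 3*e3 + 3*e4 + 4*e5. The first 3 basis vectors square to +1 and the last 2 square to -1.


v^2 = sum of c_i^2 * e_i^2
Positive signature terms (e_i^2 = +1): 2^2 + (-5)^2 + (-3)^2 = 38
Negative signature terms (e_j^2 = -1): 3^2 + 4^2 = 25
v^2 = 38 - 25 = 13


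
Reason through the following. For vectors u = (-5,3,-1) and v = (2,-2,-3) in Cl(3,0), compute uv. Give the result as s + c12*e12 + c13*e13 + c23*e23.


In Cl(3,0): e_i^2 = 1, e_ie_j = -e_je_i for i != j.
Scalar part = u . v = (-5)*2 + 3*(-2) + (-1)*(-3)
= -10 + (-6) + 3 = -13
e12 coeff = (-5)*(-2) - 3*2 = 10 - 6 = 4
e13 coeff = (-5)*(-3) - (-1)*2 = 15 - (-2) = 17
e23 coeff = 3*(-3) - (-1)*(-2) = -9 - 2 = -11
uv = -13 + 4*e12 + 17*e13 - 11*e23


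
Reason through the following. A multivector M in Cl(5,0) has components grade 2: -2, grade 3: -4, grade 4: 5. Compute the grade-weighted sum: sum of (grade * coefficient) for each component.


Grade-weighted sum = sum of grade_k * coefficient_k
2*(-2) = -4
3*(-4) = -12
4*5 = 20
Total = -4 + (-12) + 20 = 4


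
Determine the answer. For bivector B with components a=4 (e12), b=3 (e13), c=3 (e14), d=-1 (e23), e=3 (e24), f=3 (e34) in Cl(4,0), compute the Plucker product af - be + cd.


Plucker relation: af - be + cd
a*f = 4*3 = 12
b*e = 3*3 = 9
c*d = 3*(-1) = -3
af - be + cd = 12 - 9 + (-3)
= 0


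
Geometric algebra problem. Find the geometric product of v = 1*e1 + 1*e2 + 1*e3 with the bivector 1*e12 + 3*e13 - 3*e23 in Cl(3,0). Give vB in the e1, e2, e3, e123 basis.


vB has grade-1 (vector) and grade-3 (trivector) parts: vB = (v _| B) + (v ^ B).
Vector part <vB>_1:
  e1: -v2*b12 - v3*b13 = -(1)*(1) - (1)*(3) = -4
  e2: v1*b12 - v3*b23 = (1)*(1) - (1)*(-3) = 4
  e3: v1*b13 + v2*b23 = (1)*(3) + (1)*(-3) = 0
Trivector part <vB>_3:
  e123: v1*b23 - v2*b13 + v3*b12 = (1)*(-3) - (1)*(3) + (1)*(1) = -5
vB = -4*e1 + 4*e2 + 0*e3 - 5*e123


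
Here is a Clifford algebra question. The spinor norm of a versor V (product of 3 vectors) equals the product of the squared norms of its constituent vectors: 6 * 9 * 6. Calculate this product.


Spinor norm N(V) = |v1|^2 * |v2|^2 * ... * |v3|^2
= 6 * 9 * 6
Running product: 6, 54, 324
N(V) = 324


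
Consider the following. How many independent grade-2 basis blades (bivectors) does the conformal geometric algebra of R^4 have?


The conformal model of R^4 uses Cl(5,1) with m = 4 + 2 = 6 generators.
Number of grade-2 blades = C(m, 2) = C(6, 2)
= 6*5/2 = 15


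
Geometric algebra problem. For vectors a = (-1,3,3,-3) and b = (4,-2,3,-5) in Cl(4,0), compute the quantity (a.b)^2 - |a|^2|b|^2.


a . b = (-1)*4 + 3*(-2) + 3*3 + (-3)*(-5)
= -4 + (-6) + 9 + 15 = 14
|a|^2 = (-1)^2 + 3^2 + 3^2 + (-3)^2 = 28
|b|^2 = 4^2 + (-2)^2 + 3^2 + (-5)^2 = 54
(a.b)^2 = 14^2 = 196
|a|^2 * |b|^2 = 28 * 54 = 1512
Result = 196 - 1512 = -1316


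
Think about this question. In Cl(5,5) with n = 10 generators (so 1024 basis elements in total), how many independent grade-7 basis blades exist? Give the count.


Number of grade-k basis blades in Cl(p,q) with n = p + q is C(n, k).
n = 5 + 5 = 10
C(10, 7) = 10! / (7! * 3!)
= 3628800 / (5040 * 6)
= 120


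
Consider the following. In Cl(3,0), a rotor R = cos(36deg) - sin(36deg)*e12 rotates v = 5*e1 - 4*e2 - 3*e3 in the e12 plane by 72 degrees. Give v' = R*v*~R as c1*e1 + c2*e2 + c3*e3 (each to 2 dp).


Rotor R = cos(36deg) - sin(36deg)*e12
Rotation angle theta = 2 * 36 = 72 degrees in the e12 plane (e1 -> e2).
The component perpendicular to the plane (e3) is invariant: v'_3 = v3 = -3.00
cos(72deg) = 0.3090, sin(72deg) = 0.9511
v'_1 = v1*cos(theta) - v2*sin(theta) = 5*0.3090 - (-4)*0.9511 = 5.35
v'_2 = v1*sin(theta) + v2*cos(theta) = 5*0.9511 + (-4)*0.3090 = 3.52
v' = 5.35*e1 + 3.52*e2 - 3.00*e3


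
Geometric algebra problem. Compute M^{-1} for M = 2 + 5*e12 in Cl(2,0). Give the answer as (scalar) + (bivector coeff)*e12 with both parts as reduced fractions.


M = 2 + 5*e12, where e12^2 = -1.
Since M commutes with its reverse ~M = a - b*e12, M * ~M = a^2 - b^2*e12^2 = a^2 + b^2.
So M^{-1} = ~M / (a^2 + b^2) = (a - b*e12)/(a^2 + b^2).
a^2 + b^2 = 4 + 25 = 29
Scalar part = 2/29 = 2/29
Bivector coeff = -5/29 = -5/29
M^{-1} = 2/29 - 5/29*e12


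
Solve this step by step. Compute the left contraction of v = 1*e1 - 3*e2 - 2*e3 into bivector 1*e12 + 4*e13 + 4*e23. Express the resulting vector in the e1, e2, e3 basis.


Left contraction v _| B = <vB>_1 (grade-1 part of the geometric product vB).
Using e1_|e12 = e2, e2_|e12 = -e1, e1_|e13 = e3, e3_|e13 = -e1, e2_|e23 = e3, e3_|e23 = -e2:
e1 coeff: -v2*b12 - v3*b13 = -(-3)*(1) - (-2)*(4) = 11
e2 coeff: v1*b12 - v3*b23 = (1)*(1) - (-2)*(4) = 9
e3 coeff: v1*b13 + v2*b23 = (1)*(4) + (-3)*(4) = -8
v _| B = 11*e1 + 9*e2 - 8*e3


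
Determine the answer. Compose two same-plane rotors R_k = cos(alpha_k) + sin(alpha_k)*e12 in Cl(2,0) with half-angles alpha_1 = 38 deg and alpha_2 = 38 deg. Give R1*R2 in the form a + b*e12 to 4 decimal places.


Same-plane rotors commute and their half-angles add:
R1*R2 = cos(a1 + a2) + sin(a1 + a2)*e12.
a1 + a2 = 38 + 38 = 76 deg
cos(76 deg) = 0.2419
sin(76 deg) = 0.9703
R1*R2 = 0.2419 + 0.9703*e12


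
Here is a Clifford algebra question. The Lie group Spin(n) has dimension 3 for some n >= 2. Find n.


dim Spin(n) = dim so(n) = n(n-1)/2.
Solve n(n-1)/2 = 3, i.e. n^2 - n - 6 = 0.
Discriminant = 1 + 8*3 = 25
n = (1 + sqrt(25))/2 = (1 + 5)/2 = 3


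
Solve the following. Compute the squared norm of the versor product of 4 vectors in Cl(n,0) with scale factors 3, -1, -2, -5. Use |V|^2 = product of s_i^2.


Each vector v_i has |v_i|^2 = s_i^2
Squared scales: 3^2 = 9, (-1)^2 = 1, (-2)^2 = 4, (-5)^2 = 25
|V|^2 = 9 * 1 * 4 * 25
= 900


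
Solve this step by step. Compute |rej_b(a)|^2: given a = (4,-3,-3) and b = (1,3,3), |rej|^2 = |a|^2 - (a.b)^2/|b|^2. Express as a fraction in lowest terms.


|a|^2 = 4^2 + (-3)^2 + (-3)^2 = 34
|b|^2 = 1^2 + 3^2 + 3^2 = 19
a . b = 4*1 + (-3)*3 + (-3)*3 = -14
(a.b)^2 = (-14)^2 = 196
|rej|^2 = 34 - 196/19
= (646 - 196)/19
= 450/19
In lowest terms: 450/19


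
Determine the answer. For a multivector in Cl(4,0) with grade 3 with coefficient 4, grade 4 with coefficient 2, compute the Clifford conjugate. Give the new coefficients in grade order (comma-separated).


Clifford conjugate sign for grade k: (-1)^(k(k+1)/2)
Grade 3: (-1)^(3*4/2) = (-1)^6 = 1, coeff 4 -> 4
Grade 4: (-1)^(4*5/2) = (-1)^10 = 1, coeff 2 -> 2
Conjugated coefficients: 4, 2


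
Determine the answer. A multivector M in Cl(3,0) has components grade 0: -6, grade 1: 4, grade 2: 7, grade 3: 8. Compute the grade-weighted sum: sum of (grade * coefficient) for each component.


Grade-weighted sum = sum of grade_k * coefficient_k
0*(-6) = 0
1*4 = 4
2*7 = 14
3*8 = 24
Total = 0 + 4 + 14 + 24 = 42


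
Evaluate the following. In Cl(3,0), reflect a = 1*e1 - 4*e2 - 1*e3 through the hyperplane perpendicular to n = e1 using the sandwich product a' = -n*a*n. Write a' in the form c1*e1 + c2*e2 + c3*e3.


Reflection formula: a' = -n*a*n, with n = e1 (unit vector, n^2 = 1).
For reflection through hyperplane perp to e1:
The component along e1 flips sign, others stay.
a = (1, -4, -1)
a' = (-1, -4, -1)
a' = -1*e1 - 4*e2 - 1*e3


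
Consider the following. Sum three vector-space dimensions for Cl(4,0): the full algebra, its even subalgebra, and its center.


n = 4 + 0 = 4
Total dim = 2^4 = 16
Even subalgebra dim = 2^3 = 8
n is even, so center dim = 1
Sum = 16 + 8 + 1 = 25


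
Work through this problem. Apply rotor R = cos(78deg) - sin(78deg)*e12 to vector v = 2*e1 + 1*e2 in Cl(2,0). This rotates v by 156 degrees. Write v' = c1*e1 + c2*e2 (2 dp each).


Rotor R = cos(78deg) - sin(78deg)*e12
Rotation angle theta = 2 * 78 = 156 degrees
v' = R*v*~R rotates v by theta.
cos(156deg) = -0.9135, sin(156deg) = 0.4067
v'_1 = 2*cos(156deg) - 1*sin(156deg)
= 2*(-0.9135) - 1*0.4067
= -2.23
v'_2 = 2*sin(156deg) + 1*cos(156deg)
= 2*0.4067 + 1*(-0.9135)
= -0.10
v' = -2.23*e1 - 0.10*e2


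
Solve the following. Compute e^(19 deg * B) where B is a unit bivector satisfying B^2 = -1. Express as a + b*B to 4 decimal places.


For a unit bivector B with B^2 = -1, the exponential series gives
e^(theta*B) = cos(theta) + sin(theta)*B (the GA analogue of Euler's formula).
theta = 19 degrees = 0.331613 rad
cos(19 deg) = 0.9455
sin(19 deg) = 0.3256
exp(theta*B) = 0.9455 + 0.3256*B


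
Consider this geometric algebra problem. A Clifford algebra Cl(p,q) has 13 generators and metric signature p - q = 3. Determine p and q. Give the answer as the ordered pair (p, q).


We need p + q = 13 and p - q = 3.
Adding: 2p = 13 + 3 = 16, so p = 8.
Then q = 13 - 8 = 5.
(p, q) = (8, 5)


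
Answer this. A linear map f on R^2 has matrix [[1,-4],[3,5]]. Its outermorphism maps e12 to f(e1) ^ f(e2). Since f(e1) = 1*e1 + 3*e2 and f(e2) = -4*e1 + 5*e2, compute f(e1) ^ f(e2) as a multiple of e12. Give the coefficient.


The outermorphism of a linear map f sends e1^e2 to f(e1)^f(e2).
f(e1) = 1*e1 + 3*e2
f(e2) = -4*e1 + 5*e2
f(e1) ^ f(e2) = (1*e1 + 3*e2) ^ (-4*e1 + 5*e2)
= 1*5*e12 + 3*(-4)*e21
= (5 - (-12))*e12
= 17*e12
Coefficient = 17


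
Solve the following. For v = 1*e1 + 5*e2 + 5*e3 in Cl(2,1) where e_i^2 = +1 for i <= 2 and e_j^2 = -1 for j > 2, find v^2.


v^2 = sum of c_i^2 * e_i^2
Positive signature terms (e_i^2 = +1): 1^2 + 5^2 = 26
Negative signature terms (e_j^2 = -1): 5^2 = 25
v^2 = 26 - 25 = 1


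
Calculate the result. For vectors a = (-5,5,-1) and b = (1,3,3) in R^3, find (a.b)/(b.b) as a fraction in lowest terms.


Projection coefficient = (a . b) / (b . b)
a . b = (-5)*1 + 5*3 + (-1)*3
= -5 + 15 + (-3) = 7
b . b = 1^2 + 3^2 + 3^2
= 1 + 9 + 9 = 19
Coefficient = 7/19
In lowest terms: 7/19


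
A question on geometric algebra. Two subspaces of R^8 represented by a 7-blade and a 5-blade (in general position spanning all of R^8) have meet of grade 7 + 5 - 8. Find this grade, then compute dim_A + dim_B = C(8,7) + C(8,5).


Meet grade = grade(A) + grade(B) - n
= 7 + 5 - 8 = 4
C(8,7) = 8
C(8,5) = 56
dim_A + dim_B = 8 + 56 = 64


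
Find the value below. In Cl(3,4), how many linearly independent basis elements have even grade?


Even subalgebra dimension = 2^(n-1)
n = 3 + 4 = 7
2^(7 - 1) = 2^6 = 64
Verification: sum of C(7,k) for even k = 1 + 21 + 35 + 7 = 64
Result = 64


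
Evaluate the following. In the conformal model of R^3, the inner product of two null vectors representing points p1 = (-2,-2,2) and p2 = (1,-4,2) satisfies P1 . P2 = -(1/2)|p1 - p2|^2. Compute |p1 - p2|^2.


p1 - p2 = (-3, 2, 0)
|p1 - p2|^2 = (-3)^2 + 2^2 + 0^2
= 9 + 4 + 0
= 13


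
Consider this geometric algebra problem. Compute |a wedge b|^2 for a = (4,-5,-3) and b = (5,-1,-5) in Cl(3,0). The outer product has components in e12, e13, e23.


a wedge b = (a1*b2 - a2*b1)*e12 + (a1*b3 - a3*b1)*e13 + (a2*b3 - a3*b2)*e23
e12 coeff: 4*(-1) - (-5)*5 = -4 - (-25) = 21
e13 coeff: 4*(-5) - (-3)*5 = -20 - (-15) = -5
e23 coeff: (-5)*(-5) - (-3)*(-1) = 25 - 3 = 22
|a wedge b|^2 = 21^2 + (-5)^2 + 22^2
= 441 + 25 + 484
= 950


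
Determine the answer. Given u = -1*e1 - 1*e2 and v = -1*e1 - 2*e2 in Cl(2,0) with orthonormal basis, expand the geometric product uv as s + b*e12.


Expand: (-1*e1 - 1*e2)(-1*e1 - 2*e2)
= (-1)*(-1)*e1e1 + (-1)*(-2)*e1e2 + (-1)*(-1)*e2e1 + (-1)*(-2)*e2e2
Using e1^2 = e2^2 = 1, e2e1 = -e1e2:
Scalar part s = (-1)*(-1) + (-1)*(-2) = 1 + 2 = 3
Bivector part b = (-1)*(-2) - (-1)*(-1) = 2 - 1 = 1
uv = 3 + 1*e12


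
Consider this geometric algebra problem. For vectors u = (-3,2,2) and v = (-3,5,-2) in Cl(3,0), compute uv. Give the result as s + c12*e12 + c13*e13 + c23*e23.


In Cl(3,0): e_i^2 = 1, e_ie_j = -e_je_i for i != j.
Scalar part = u . v = (-3)*(-3) + 2*5 + 2*(-2)
= 9 + 10 + (-4) = 15
e12 coeff = (-3)*5 - 2*(-3) = -15 - (-6) = -9
e13 coeff = (-3)*(-2) - 2*(-3) = 6 - (-6) = 12
e23 coeff = 2*(-2) - 2*5 = -4 - 10 = -14
uv = 15 - 9*e12 + 12*e13 - 14*e23


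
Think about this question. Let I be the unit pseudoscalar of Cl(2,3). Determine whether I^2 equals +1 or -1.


The pseudoscalar I = e1...e_n (product of all n generators) of Cl(p,q) satisfies I^2 = (-1)^(q + n(n-1)/2).
p = 2, q = 3, n = p + q = 5
n(n-1)/2 = 5 * 4 / 2 = 10
Exponent = q + n(n-1)/2 = 3 + 10 = 13
I^2 = (-1)^13 = -1


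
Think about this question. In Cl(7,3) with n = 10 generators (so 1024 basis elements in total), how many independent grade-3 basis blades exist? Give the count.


Number of grade-k basis blades in Cl(p,q) with n = p + q is C(n, k).
n = 7 + 3 = 10
C(10, 3) = 10! / (3! * 7!)
= 3628800 / (6 * 5040)
= 120


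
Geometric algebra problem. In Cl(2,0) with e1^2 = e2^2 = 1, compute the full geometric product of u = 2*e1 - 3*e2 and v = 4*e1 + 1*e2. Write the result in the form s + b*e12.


Expand: (2*e1 - 3*e2)(4*e1 + 1*e2)
= 2*4*e1e1 + 2*1*e1e2 + (-3)*4*e2e1 + (-3)*1*e2e2
Using e1^2 = e2^2 = 1, e2e1 = -e1e2:
Scalar part s = 2*4 + (-3)*1 = 8 + (-3) = 5
Bivector part b = 2*1 - (-3)*4 = 2 - (-12) = 14
uv = 5 + 14*e12


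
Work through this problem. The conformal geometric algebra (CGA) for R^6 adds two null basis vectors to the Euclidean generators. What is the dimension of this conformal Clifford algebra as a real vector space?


The conformal model of R^6 uses Cl(7,1): the 6 Euclidean generators plus two extra orthogonal generators e+ (e+^2 = +1) and e- (e-^2 = -1), from which the null vectors e0, einf are built.
Number of generators m = 6 + 2 = 8.
dim Cl(p,q) = 2^m = 2^8 = 256


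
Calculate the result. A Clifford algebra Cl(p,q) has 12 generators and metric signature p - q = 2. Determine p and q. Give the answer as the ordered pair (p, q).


We need p + q = 12 and p - q = 2.
Adding: 2p = 12 + 2 = 14, so p = 7.
Then q = 12 - 7 = 5.
(p, q) = (7, 5)


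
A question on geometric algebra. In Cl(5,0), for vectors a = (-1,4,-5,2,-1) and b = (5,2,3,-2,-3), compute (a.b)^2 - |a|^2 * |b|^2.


a . b = (-1)*5 + 4*2 + (-5)*3 + 2*(-2) + (-1)*(-3)
= -5 + 8 + (-15) + (-4) + 3 = -13
|a|^2 = (-1)^2 + 4^2 + (-5)^2 + 2^2 + (-1)^2 = 47
|b|^2 = 5^2 + 2^2 + 3^2 + (-2)^2 + (-3)^2 = 51
(a.b)^2 = (-13)^2 = 169
|a|^2 * |b|^2 = 47 * 51 = 2397
Result = 169 - 2397 = -2228


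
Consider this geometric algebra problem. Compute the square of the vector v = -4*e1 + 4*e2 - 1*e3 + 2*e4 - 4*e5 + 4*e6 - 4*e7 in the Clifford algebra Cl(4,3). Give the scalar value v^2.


v^2 = sum of c_i^2 * e_i^2
Positive signature terms (e_i^2 = +1): (-4)^2 + 4^2 + (-1)^2 + 2^2 = 37
Negative signature terms (e_j^2 = -1): (-4)^2 + 4^2 + (-4)^2 = 48
v^2 = 37 - 48 = -11


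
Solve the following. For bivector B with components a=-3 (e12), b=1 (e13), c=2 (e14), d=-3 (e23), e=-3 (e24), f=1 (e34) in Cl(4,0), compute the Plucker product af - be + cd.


Plucker relation: af - be + cd
a*f = (-3)*1 = -3
b*e = 1*(-3) = -3
c*d = 2*(-3) = -6
af - be + cd = -3 - (-3) + (-6)
= -6


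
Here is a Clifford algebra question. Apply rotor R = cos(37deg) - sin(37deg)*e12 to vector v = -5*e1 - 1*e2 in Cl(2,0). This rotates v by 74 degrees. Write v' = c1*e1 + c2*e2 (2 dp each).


Rotor R = cos(37deg) - sin(37deg)*e12
Rotation angle theta = 2 * 37 = 74 degrees
v' = R*v*~R rotates v by theta.
cos(74deg) = 0.2756, sin(74deg) = 0.9613
v'_1 = -5*cos(74deg) - (-1)*sin(74deg)
= -5*0.2756 - (-1)*0.9613
= -0.42
v'_2 = -5*sin(74deg) + (-1)*cos(74deg)
= -5*0.9613 + (-1)*0.2756
= -5.08
v' = -0.42*e1 - 5.08*e2


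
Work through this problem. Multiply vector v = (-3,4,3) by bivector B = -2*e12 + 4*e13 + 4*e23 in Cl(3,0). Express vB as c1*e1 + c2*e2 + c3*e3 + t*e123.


vB has grade-1 (vector) and grade-3 (trivector) parts: vB = (v _| B) + (v ^ B).
Vector part <vB>_1:
  e1: -v2*b12 - v3*b13 = -(4)*(-2) - (3)*(4) = -4
  e2: v1*b12 - v3*b23 = (-3)*(-2) - (3)*(4) = -6
  e3: v1*b13 + v2*b23 = (-3)*(4) + (4)*(4) = 4
Trivector part <vB>_3:
  e123: v1*b23 - v2*b13 + v3*b12 = (-3)*(4) - (4)*(4) + (3)*(-2) = -34
vB = -4*e1 - 6*e2 + 4*e3 - 34*e123


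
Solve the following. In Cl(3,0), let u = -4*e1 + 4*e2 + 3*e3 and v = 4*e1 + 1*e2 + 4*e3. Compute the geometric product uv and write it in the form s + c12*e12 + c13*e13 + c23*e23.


In Cl(3,0): e_i^2 = 1, e_ie_j = -e_je_i for i != j.
Scalar part = u . v = (-4)*4 + 4*1 + 3*4
= -16 + 4 + 12 = 0
e12 coeff = (-4)*1 - 4*4 = -4 - 16 = -20
e13 coeff = (-4)*4 - 3*4 = -16 - 12 = -28
e23 coeff = 4*4 - 3*1 = 16 - 3 = 13
uv = 0 - 20*e12 - 28*e13 + 13*e23


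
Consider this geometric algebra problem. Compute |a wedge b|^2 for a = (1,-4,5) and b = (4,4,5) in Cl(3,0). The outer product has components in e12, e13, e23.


a wedge b = (a1*b2 - a2*b1)*e12 + (a1*b3 - a3*b1)*e13 + (a2*b3 - a3*b2)*e23
e12 coeff: 1*4 - (-4)*4 = 4 - (-16) = 20
e13 coeff: 1*5 - 5*4 = 5 - 20 = -15
e23 coeff: (-4)*5 - 5*4 = -20 - 20 = -40
|a wedge b|^2 = 20^2 + (-15)^2 + (-40)^2
= 400 + 225 + 1600
= 2225


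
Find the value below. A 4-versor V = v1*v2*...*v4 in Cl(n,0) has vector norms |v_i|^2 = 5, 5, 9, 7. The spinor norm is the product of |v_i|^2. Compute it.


Spinor norm N(V) = |v1|^2 * |v2|^2 * ... * |v4|^2
= 5 * 5 * 9 * 7
Running product: 5, 25, 225, 1575
N(V) = 1575


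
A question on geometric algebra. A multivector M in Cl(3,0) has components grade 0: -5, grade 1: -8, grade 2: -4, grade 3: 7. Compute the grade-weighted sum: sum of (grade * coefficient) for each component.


Grade-weighted sum = sum of grade_k * coefficient_k
0*(-5) = 0
1*(-8) = -8
2*(-4) = -8
3*7 = 21
Total = 0 + (-8) + (-8) + 21 = 5


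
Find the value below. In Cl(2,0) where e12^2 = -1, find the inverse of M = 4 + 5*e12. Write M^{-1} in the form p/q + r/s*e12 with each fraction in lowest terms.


M = 4 + 5*e12, where e12^2 = -1.
Since M commutes with its reverse ~M = a - b*e12, M * ~M = a^2 - b^2*e12^2 = a^2 + b^2.
So M^{-1} = ~M / (a^2 + b^2) = (a - b*e12)/(a^2 + b^2).
a^2 + b^2 = 16 + 25 = 41
Scalar part = 4/41 = 4/41
Bivector coeff = -5/41 = -5/41
M^{-1} = 4/41 - 5/41*e12


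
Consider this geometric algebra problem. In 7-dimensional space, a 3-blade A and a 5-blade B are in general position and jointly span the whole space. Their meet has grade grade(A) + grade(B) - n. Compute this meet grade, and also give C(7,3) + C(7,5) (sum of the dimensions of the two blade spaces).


Meet grade = grade(A) + grade(B) - n
= 3 + 5 - 7 = 1
C(7,3) = 35
C(7,5) = 21
dim_A + dim_B = 35 + 21 = 56


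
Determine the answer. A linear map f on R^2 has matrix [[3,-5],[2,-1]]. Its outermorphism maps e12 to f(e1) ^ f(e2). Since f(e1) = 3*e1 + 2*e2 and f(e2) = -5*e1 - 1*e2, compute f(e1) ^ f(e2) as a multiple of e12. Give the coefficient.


The outermorphism of a linear map f sends e1^e2 to f(e1)^f(e2).
f(e1) = 3*e1 + 2*e2
f(e2) = -5*e1 - 1*e2
f(e1) ^ f(e2) = (3*e1 + 2*e2) ^ (-5*e1 - 1*e2)
= 3*(-1)*e12 + 2*(-5)*e21
= (-3 - (-10))*e12
= 7*e12
Coefficient = 7


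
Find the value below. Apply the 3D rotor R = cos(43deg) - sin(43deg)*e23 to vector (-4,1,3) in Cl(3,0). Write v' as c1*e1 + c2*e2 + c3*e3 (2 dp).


Rotor R = cos(43deg) - sin(43deg)*e23
Rotation angle theta = 2 * 43 = 86 degrees in the e23 plane (e2 -> e3).
The component perpendicular to the plane (e1) is invariant: v'_1 = v1 = -4.00
cos(86deg) = 0.0698, sin(86deg) = 0.9976
v'_2 = v2*cos(theta) - v3*sin(theta) = 1*0.0698 - 3*0.9976 = -2.92
v'_3 = v2*sin(theta) + v3*cos(theta) = 1*0.9976 + 3*0.0698 = 1.21
v' = -4.00*e1 - 2.92*e2 + 1.21*e3


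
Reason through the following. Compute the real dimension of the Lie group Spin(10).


Spin(n) double-covers SO(n); both have Lie algebra so(n) of dimension n(n-1)/2.
n = 10
n(n-1) = 10 * 9 = 90
dim Spin(10) = 90/2 = 45


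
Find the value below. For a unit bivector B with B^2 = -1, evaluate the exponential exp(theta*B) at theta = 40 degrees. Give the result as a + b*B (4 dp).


For a unit bivector B with B^2 = -1, the exponential series gives
e^(theta*B) = cos(theta) + sin(theta)*B (the GA analogue of Euler's formula).
theta = 40 degrees = 0.698132 rad
cos(40 deg) = 0.7660
sin(40 deg) = 0.6428
exp(theta*B) = 0.7660 + 0.6428*B


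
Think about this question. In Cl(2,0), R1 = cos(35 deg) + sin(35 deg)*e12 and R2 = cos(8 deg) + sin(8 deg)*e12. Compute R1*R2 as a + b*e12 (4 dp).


Same-plane rotors commute and their half-angles add:
R1*R2 = cos(a1 + a2) + sin(a1 + a2)*e12.
a1 + a2 = 35 + 8 = 43 deg
cos(43 deg) = 0.7314
sin(43 deg) = 0.6820
R1*R2 = 0.7314 + 0.6820*e12


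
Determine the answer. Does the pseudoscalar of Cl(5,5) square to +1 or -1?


The pseudoscalar I = e1...e_n (product of all n generators) of Cl(p,q) satisfies I^2 = (-1)^(q + n(n-1)/2).
p = 5, q = 5, n = p + q = 10
n(n-1)/2 = 10 * 9 / 2 = 45
Exponent = q + n(n-1)/2 = 5 + 45 = 50
I^2 = (-1)^50 = +1


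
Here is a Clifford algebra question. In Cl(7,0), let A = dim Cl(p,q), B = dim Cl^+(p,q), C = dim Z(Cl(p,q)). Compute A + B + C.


n = 7 + 0 = 7
Total dim = 2^7 = 128
Even subalgebra dim = 2^6 = 64
n is odd, so center dim = 2
Sum = 128 + 64 + 2 = 194


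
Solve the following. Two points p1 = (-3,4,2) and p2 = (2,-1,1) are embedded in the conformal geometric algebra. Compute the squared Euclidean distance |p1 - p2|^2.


p1 - p2 = (-5, 5, 1)
|p1 - p2|^2 = (-5)^2 + 5^2 + 1^2
= 25 + 25 + 1
= 51


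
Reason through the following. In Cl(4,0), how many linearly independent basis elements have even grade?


Even subalgebra dimension = 2^(n-1)
n = 4 + 0 = 4
2^(4 - 1) = 2^3 = 8
Verification: sum of C(4,k) for even k = 1 + 6 + 1 = 8
Result = 8


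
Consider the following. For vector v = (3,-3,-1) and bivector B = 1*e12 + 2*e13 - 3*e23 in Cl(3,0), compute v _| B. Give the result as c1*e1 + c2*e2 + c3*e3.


Left contraction v _| B = <vB>_1 (grade-1 part of the geometric product vB).
Using e1_|e12 = e2, e2_|e12 = -e1, e1_|e13 = e3, e3_|e13 = -e1, e2_|e23 = e3, e3_|e23 = -e2:
e1 coeff: -v2*b12 - v3*b13 = -(-3)*(1) - (-1)*(2) = 5
e2 coeff: v1*b12 - v3*b23 = (3)*(1) - (-1)*(-3) = 0
e3 coeff: v1*b13 + v2*b23 = (3)*(2) + (-3)*(-3) = 15
v _| B = 5*e1 + 0*e2 + 15*e3


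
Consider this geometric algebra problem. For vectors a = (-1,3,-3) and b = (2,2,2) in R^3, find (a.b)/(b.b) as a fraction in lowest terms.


Projection coefficient = (a . b) / (b . b)
a . b = (-1)*2 + 3*2 + (-3)*2
= -2 + 6 + (-6) = -2
b . b = 2^2 + 2^2 + 2^2
= 4 + 4 + 4 = 12
Coefficient = -2/12
In lowest terms: -1/6


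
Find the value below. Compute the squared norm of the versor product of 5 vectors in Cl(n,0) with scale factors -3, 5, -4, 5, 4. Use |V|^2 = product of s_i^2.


Each vector v_i has |v_i|^2 = s_i^2
Squared scales: (-3)^2 = 9, 5^2 = 25, (-4)^2 = 16, 5^2 = 25, 4^2 = 16
|V|^2 = 9 * 25 * 16 * 25 * 16
= 1440000


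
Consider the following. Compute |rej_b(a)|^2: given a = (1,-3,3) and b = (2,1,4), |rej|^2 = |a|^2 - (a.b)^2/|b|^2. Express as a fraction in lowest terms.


|a|^2 = 1^2 + (-3)^2 + 3^2 = 19
|b|^2 = 2^2 + 1^2 + 4^2 = 21
a . b = 1*2 + (-3)*1 + 3*4 = 11
(a.b)^2 = 11^2 = 121
|rej|^2 = 19 - 121/21
= (399 - 121)/21
= 278/21
In lowest terms: 278/21


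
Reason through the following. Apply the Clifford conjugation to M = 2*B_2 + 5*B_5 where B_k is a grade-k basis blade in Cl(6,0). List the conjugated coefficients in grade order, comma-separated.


Clifford conjugate sign for grade k: (-1)^(k(k+1)/2)
Grade 2: (-1)^(2*3/2) = (-1)^3 = -1, coeff 2 -> -2
Grade 5: (-1)^(5*6/2) = (-1)^15 = -1, coeff 5 -> -5
Conjugated coefficients: -2, -5


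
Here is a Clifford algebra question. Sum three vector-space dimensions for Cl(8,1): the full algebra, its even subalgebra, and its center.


n = 8 + 1 = 9
Total dim = 2^9 = 512
Even subalgebra dim = 2^8 = 256
n is odd, so center dim = 2
Sum = 512 + 256 + 2 = 770


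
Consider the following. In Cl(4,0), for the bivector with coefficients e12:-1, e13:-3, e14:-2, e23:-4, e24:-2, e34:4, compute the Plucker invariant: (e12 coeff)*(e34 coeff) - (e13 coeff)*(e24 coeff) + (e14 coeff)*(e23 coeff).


Plucker relation: af - be + cd
a*f = (-1)*4 = -4
b*e = (-3)*(-2) = 6
c*d = (-2)*(-4) = 8
af - be + cd = -4 - 6 + 8
= -2


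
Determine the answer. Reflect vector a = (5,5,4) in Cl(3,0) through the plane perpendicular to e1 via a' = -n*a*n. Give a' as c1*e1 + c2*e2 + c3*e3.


Reflection formula: a' = -n*a*n, with n = e1 (unit vector, n^2 = 1).
For reflection through hyperplane perp to e1:
The component along e1 flips sign, others stay.
a = (5, 5, 4)
a' = (-5, 5, 4)
a' = -5*e1 + 5*e2 + 4*e3


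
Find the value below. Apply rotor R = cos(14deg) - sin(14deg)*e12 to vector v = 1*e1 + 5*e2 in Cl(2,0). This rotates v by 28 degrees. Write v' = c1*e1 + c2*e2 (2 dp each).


Rotor R = cos(14deg) - sin(14deg)*e12
Rotation angle theta = 2 * 14 = 28 degrees
v' = R*v*~R rotates v by theta.
cos(28deg) = 0.8829, sin(28deg) = 0.4695
v'_1 = 1*cos(28deg) - 5*sin(28deg)
= 1*0.8829 - 5*0.4695
= -1.46
v'_2 = 1*sin(28deg) + 5*cos(28deg)
= 1*0.4695 + 5*0.8829
= 4.88
v' = -1.46*e1 + 4.88*e2


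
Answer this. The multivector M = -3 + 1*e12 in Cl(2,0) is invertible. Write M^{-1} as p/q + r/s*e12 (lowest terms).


M = -3 + 1*e12, where e12^2 = -1.
Since M commutes with its reverse ~M = a - b*e12, M * ~M = a^2 - b^2*e12^2 = a^2 + b^2.
So M^{-1} = ~M / (a^2 + b^2) = (a - b*e12)/(a^2 + b^2).
a^2 + b^2 = 9 + 1 = 10
Scalar part = -3/10 = -3/10
Bivector coeff = -1/10 = -1/10
M^{-1} = -3/10 - 1/10*e12


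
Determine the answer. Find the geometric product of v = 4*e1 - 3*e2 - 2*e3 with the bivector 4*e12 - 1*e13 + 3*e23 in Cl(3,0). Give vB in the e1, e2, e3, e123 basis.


vB has grade-1 (vector) and grade-3 (trivector) parts: vB = (v _| B) + (v ^ B).
Vector part <vB>_1:
  e1: -v2*b12 - v3*b13 = -(-3)*(4) - (-2)*(-1) = 10
  e2: v1*b12 - v3*b23 = (4)*(4) - (-2)*(3) = 22
  e3: v1*b13 + v2*b23 = (4)*(-1) + (-3)*(3) = -13
Trivector part <vB>_3:
  e123: v1*b23 - v2*b13 + v3*b12 = (4)*(3) - (-3)*(-1) + (-2)*(4) = 1
vB = 10*e1 + 22*e2 - 13*e3 + 1*e123


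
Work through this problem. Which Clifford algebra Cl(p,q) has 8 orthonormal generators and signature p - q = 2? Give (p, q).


We need p + q = 8 and p - q = 2.
Adding: 2p = 8 + 2 = 10, so p = 5.
Then q = 8 - 5 = 3.
(p, q) = (5, 3)


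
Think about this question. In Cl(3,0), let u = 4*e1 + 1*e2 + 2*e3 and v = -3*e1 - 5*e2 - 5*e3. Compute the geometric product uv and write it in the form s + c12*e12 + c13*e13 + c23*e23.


In Cl(3,0): e_i^2 = 1, e_ie_j = -e_je_i for i != j.
Scalar part = u . v = 4*(-3) + 1*(-5) + 2*(-5)
= -12 + (-5) + (-10) = -27
e12 coeff = 4*(-5) - 1*(-3) = -20 - (-3) = -17
e13 coeff = 4*(-5) - 2*(-3) = -20 - (-6) = -14
e23 coeff = 1*(-5) - 2*(-5) = -5 - (-10) = 5
uv = -27 - 17*e12 - 14*e13 + 5*e23


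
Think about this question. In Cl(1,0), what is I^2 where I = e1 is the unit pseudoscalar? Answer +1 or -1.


The pseudoscalar I = e1...e_n (product of all n generators) of Cl(p,q) satisfies I^2 = (-1)^(q + n(n-1)/2).
p = 1, q = 0, n = p + q = 1
n(n-1)/2 = 1 * 0 / 2 = 0
Exponent = q + n(n-1)/2 = 0 + 0 = 0
I^2 = (-1)^0 = +1


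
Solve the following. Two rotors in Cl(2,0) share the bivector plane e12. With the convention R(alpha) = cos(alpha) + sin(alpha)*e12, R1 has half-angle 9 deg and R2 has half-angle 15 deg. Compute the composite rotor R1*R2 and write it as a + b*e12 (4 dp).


Same-plane rotors commute and their half-angles add:
R1*R2 = cos(a1 + a2) + sin(a1 + a2)*e12.
a1 + a2 = 9 + 15 = 24 deg
cos(24 deg) = 0.9135
sin(24 deg) = 0.4067
R1*R2 = 0.9135 + 0.4067*e12


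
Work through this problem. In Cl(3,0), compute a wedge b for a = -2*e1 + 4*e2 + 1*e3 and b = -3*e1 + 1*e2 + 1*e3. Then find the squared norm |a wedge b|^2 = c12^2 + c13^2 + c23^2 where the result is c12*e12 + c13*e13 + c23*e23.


a wedge b = (a1*b2 - a2*b1)*e12 + (a1*b3 - a3*b1)*e13 + (a2*b3 - a3*b2)*e23
e12 coeff: (-2)*1 - 4*(-3) = -2 - (-12) = 10
e13 coeff: (-2)*1 - 1*(-3) = -2 - (-3) = 1
e23 coeff: 4*1 - 1*1 = 4 - 1 = 3
|a wedge b|^2 = 10^2 + 1^2 + 3^2
= 100 + 1 + 9
= 110


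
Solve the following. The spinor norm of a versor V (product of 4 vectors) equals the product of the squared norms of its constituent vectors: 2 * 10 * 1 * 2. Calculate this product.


Spinor norm N(V) = |v1|^2 * |v2|^2 * ... * |v4|^2
= 2 * 10 * 1 * 2
Running product: 2, 20, 20, 40
N(V) = 40


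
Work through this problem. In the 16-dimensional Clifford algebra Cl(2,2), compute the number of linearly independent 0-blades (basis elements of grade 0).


Number of grade-k basis blades in Cl(p,q) with n = p + q is C(n, k).
n = 2 + 2 = 4
C(4, 0) = 4! / (0! * 4!)
= 24 / (1 * 24)
= 1


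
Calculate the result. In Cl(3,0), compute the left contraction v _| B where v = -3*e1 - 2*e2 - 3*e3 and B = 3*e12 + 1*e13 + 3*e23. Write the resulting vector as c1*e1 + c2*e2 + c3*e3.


Left contraction v _| B = <vB>_1 (grade-1 part of the geometric product vB).
Using e1_|e12 = e2, e2_|e12 = -e1, e1_|e13 = e3, e3_|e13 = -e1, e2_|e23 = e3, e3_|e23 = -e2:
e1 coeff: -v2*b12 - v3*b13 = -(-2)*(3) - (-3)*(1) = 9
e2 coeff: v1*b12 - v3*b23 = (-3)*(3) - (-3)*(3) = 0
e3 coeff: v1*b13 + v2*b23 = (-3)*(1) + (-2)*(3) = -9
v _| B = 9*e1 + 0*e2 - 9*e3


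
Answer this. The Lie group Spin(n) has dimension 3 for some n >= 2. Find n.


dim Spin(n) = dim so(n) = n(n-1)/2.
Solve n(n-1)/2 = 3, i.e. n^2 - n - 6 = 0.
Discriminant = 1 + 8*3 = 25
n = (1 + sqrt(25))/2 = (1 + 5)/2 = 3


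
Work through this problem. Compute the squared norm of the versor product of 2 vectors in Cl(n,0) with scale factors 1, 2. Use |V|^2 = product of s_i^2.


Each vector v_i has |v_i|^2 = s_i^2
Squared scales: 1^2 = 1, 2^2 = 4
|V|^2 = 1 * 4
= 4


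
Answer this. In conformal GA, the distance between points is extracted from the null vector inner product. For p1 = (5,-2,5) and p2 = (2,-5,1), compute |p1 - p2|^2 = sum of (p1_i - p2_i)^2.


p1 - p2 = (3, 3, 4)
|p1 - p2|^2 = 3^2 + 3^2 + 4^2
= 9 + 9 + 16
= 34


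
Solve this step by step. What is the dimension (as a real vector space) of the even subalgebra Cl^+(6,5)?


Even subalgebra dimension = 2^(n-1)
n = 6 + 5 = 11
2^(11 - 1) = 2^10 = 1024
Verification: sum of C(11,k) for even k = 1 + 55 + 330 + 462 + 165 + 11 = 1024
Result = 1024


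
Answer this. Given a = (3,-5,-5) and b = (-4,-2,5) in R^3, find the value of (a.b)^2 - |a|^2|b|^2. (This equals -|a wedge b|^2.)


a . b = 3*(-4) + (-5)*(-2) + (-5)*5
= -12 + 10 + (-25) = -27
|a|^2 = 3^2 + (-5)^2 + (-5)^2 = 59
|b|^2 = (-4)^2 + (-2)^2 + 5^2 = 45
(a.b)^2 = (-27)^2 = 729
|a|^2 * |b|^2 = 59 * 45 = 2655
Result = 729 - 2655 = -1926


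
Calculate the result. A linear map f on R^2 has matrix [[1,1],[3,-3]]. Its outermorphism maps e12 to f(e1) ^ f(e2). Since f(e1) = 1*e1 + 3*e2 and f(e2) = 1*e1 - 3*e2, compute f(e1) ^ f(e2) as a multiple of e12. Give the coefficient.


The outermorphism of a linear map f sends e1^e2 to f(e1)^f(e2).
f(e1) = 1*e1 + 3*e2
f(e2) = 1*e1 - 3*e2
f(e1) ^ f(e2) = (1*e1 + 3*e2) ^ (1*e1 - 3*e2)
= 1*(-3)*e12 + 3*1*e21
= (-3 - 3)*e12
= -6*e12
Coefficient = -6


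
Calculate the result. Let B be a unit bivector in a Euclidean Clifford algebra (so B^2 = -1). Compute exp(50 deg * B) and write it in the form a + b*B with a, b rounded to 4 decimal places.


For a unit bivector B with B^2 = -1, the exponential series gives
e^(theta*B) = cos(theta) + sin(theta)*B (the GA analogue of Euler's formula).
theta = 50 degrees = 0.872665 rad
cos(50 deg) = 0.6428
sin(50 deg) = 0.7660
exp(theta*B) = 0.6428 + 0.7660*B


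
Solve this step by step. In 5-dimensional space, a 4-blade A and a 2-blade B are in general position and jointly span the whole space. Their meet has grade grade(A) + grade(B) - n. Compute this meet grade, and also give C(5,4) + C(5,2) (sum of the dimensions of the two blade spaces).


Meet grade = grade(A) + grade(B) - n
= 4 + 2 - 5 = 1
C(5,4) = 5
C(5,2) = 10
dim_A + dim_B = 5 + 10 = 15


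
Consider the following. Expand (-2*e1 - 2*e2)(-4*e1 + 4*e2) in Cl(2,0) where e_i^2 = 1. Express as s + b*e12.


Expand: (-2*e1 - 2*e2)(-4*e1 + 4*e2)
= (-2)*(-4)*e1e1 + (-2)*4*e1e2 + (-2)*(-4)*e2e1 + (-2)*4*e2e2
Using e1^2 = e2^2 = 1, e2e1 = -e1e2:
Scalar part s = (-2)*(-4) + (-2)*4 = 8 + (-8) = 0
Bivector part b = (-2)*4 - (-2)*(-4) = -8 - 8 = -16
uv = 0 - 16*e12


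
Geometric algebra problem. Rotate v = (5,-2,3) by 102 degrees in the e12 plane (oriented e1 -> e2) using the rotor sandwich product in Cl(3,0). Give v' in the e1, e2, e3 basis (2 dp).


Rotor R = cos(51deg) - sin(51deg)*e12
Rotation angle theta = 2 * 51 = 102 degrees in the e12 plane (e1 -> e2).
The component perpendicular to the plane (e3) is invariant: v'_3 = v3 = 3.00
cos(102deg) = -0.2079, sin(102deg) = 0.9781
v'_1 = v1*cos(theta) - v2*sin(theta) = 5*(-0.2079) - (-2)*0.9781 = 0.92
v'_2 = v1*sin(theta) + v2*cos(theta) = 5*0.9781 + (-2)*(-0.2079) = 5.31
v' = 0.92*e1 + 5.31*e2 + 3.00*e3


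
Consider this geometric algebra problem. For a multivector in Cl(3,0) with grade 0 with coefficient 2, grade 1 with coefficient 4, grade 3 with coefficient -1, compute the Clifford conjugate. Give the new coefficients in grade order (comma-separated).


Clifford conjugate sign for grade k: (-1)^(k(k+1)/2)
Grade 0: (-1)^(0*1/2) = (-1)^0 = 1, coeff 2 -> 2
Grade 1: (-1)^(1*2/2) = (-1)^1 = -1, coeff 4 -> -4
Grade 3: (-1)^(3*4/2) = (-1)^6 = 1, coeff -1 -> -1
Conjugated coefficients: 2, -4, -1


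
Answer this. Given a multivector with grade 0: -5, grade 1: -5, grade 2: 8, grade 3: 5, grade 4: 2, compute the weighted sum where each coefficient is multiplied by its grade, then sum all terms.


Grade-weighted sum = sum of grade_k * coefficient_k
0*(-5) = 0
1*(-5) = -5
2*8 = 16
3*5 = 15
4*2 = 8
Total = 0 + (-5) + 16 + 15 + 8 = 34


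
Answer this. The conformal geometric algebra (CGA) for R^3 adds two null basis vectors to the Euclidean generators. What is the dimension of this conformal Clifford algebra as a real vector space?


The conformal model of R^3 uses Cl(4,1): the 3 Euclidean generators plus two extra orthogonal generators e+ (e+^2 = +1) and e- (e-^2 = -1), from which the null vectors e0, einf are built.
Number of generators m = 3 + 2 = 5.
dim Cl(p,q) = 2^m = 2^5 = 32


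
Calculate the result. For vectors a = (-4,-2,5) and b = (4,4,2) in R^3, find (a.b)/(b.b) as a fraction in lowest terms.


Projection coefficient = (a . b) / (b . b)
a . b = (-4)*4 + (-2)*4 + 5*2
= -16 + (-8) + 10 = -14
b . b = 4^2 + 4^2 + 2^2
= 16 + 16 + 4 = 36
Coefficient = -14/36
In lowest terms: -7/18


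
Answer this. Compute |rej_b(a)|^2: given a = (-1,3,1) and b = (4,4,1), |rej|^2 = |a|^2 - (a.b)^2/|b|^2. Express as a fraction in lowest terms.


|a|^2 = (-1)^2 + 3^2 + 1^2 = 11
|b|^2 = 4^2 + 4^2 + 1^2 = 33
a . b = (-1)*4 + 3*4 + 1*1 = 9
(a.b)^2 = 9^2 = 81
|rej|^2 = 11 - 81/33
= (363 - 81)/33
= 282/33
In lowest terms: 94/11


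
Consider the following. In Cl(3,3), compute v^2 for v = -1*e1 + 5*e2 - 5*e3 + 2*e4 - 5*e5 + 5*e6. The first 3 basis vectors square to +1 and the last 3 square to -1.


v^2 = sum of c_i^2 * e_i^2
Positive signature terms (e_i^2 = +1): (-1)^2 + 5^2 + (-5)^2 = 51
Negative signature terms (e_j^2 = -1): 2^2 + (-5)^2 + 5^2 = 54
v^2 = 51 - 54 = -3


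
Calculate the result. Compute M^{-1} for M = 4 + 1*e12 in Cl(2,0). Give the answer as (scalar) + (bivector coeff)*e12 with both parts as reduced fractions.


M = 4 + 1*e12, where e12^2 = -1.
Since M commutes with its reverse ~M = a - b*e12, M * ~M = a^2 - b^2*e12^2 = a^2 + b^2.
So M^{-1} = ~M / (a^2 + b^2) = (a - b*e12)/(a^2 + b^2).
a^2 + b^2 = 16 + 1 = 17
Scalar part = 4/17 = 4/17
Bivector coeff = -1/17 = -1/17
M^{-1} = 4/17 - 1/17*e12


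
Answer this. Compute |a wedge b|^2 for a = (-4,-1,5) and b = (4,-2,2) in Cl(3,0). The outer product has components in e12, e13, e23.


a wedge b = (a1*b2 - a2*b1)*e12 + (a1*b3 - a3*b1)*e13 + (a2*b3 - a3*b2)*e23
e12 coeff: (-4)*(-2) - (-1)*4 = 8 - (-4) = 12
e13 coeff: (-4)*2 - 5*4 = -8 - 20 = -28
e23 coeff: (-1)*2 - 5*(-2) = -2 - (-10) = 8
|a wedge b|^2 = 12^2 + (-28)^2 + 8^2
= 144 + 784 + 64
= 992


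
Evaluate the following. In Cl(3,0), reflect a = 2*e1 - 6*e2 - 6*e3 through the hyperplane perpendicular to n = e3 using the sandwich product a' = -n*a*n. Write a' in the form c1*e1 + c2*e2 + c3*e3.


Reflection formula: a' = -n*a*n, with n = e3 (unit vector, n^2 = 1).
For reflection through hyperplane perp to e3:
The component along e3 flips sign, others stay.
a = (2, -6, -6)
a' = (2, -6, 6)
a' = 2*e1 - 6*e2 + 6*e3
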